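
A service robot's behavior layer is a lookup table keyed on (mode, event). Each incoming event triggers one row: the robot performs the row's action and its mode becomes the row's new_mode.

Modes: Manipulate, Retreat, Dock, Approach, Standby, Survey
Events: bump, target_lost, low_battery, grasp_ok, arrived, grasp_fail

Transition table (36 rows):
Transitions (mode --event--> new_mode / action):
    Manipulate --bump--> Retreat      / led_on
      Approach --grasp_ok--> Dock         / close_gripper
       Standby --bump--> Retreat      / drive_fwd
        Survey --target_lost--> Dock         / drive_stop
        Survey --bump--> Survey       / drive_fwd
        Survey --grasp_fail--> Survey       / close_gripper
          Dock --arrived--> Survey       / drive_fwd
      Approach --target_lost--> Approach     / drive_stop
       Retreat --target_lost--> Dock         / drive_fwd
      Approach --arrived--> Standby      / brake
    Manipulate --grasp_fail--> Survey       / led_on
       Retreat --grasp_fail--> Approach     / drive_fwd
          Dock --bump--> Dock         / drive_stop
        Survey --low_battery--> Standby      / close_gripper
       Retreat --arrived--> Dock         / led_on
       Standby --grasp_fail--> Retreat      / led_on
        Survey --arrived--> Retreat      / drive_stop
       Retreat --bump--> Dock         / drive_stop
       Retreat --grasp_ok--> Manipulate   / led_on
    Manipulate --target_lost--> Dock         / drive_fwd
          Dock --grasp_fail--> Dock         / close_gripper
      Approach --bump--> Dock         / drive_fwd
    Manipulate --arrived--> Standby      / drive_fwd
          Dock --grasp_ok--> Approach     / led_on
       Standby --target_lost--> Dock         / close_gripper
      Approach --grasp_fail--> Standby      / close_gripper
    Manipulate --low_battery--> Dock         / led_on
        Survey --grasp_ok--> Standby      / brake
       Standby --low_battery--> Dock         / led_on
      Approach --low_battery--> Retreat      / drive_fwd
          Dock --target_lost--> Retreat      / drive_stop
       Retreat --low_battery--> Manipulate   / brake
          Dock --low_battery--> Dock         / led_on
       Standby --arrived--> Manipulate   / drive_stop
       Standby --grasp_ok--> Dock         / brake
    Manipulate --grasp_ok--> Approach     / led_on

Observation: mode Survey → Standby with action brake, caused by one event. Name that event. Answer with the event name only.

try bump: (Survey, bump) → (Survey, drive_fwd)
try target_lost: (Survey, target_lost) → (Dock, drive_stop)
try low_battery: (Survey, low_battery) → (Standby, close_gripper)
try grasp_ok: (Survey, grasp_ok) → (Standby, brake)  ← matches
try arrived: (Survey, arrived) → (Retreat, drive_stop)
try grasp_fail: (Survey, grasp_fail) → (Survey, close_gripper)

grasp_ok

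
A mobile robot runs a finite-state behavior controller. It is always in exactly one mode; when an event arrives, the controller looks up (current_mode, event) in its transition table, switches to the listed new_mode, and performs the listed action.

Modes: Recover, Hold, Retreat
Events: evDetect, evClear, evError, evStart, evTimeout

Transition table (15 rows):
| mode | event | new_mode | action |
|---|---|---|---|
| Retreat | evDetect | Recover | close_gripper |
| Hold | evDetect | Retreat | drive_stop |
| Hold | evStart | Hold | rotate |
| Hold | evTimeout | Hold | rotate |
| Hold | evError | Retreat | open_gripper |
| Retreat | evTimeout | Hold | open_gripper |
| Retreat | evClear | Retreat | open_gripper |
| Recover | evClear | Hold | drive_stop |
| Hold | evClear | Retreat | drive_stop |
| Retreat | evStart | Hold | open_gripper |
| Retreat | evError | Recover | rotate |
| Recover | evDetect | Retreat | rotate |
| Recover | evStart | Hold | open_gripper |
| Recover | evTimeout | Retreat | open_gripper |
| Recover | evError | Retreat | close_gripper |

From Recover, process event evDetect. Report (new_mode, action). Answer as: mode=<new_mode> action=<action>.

current mode = Recover; filter table to that mode:
  (Recover, evClear) → (Hold, drive_stop)
  (Recover, evDetect) → (Retreat, rotate)  ← event matches
  (Recover, evStart) → (Hold, open_gripper)
  (Recover, evTimeout) → (Retreat, open_gripper)
  (Recover, evError) → (Retreat, close_gripper)
event = evDetect selects (Retreat, rotate)

mode=Retreat action=rotate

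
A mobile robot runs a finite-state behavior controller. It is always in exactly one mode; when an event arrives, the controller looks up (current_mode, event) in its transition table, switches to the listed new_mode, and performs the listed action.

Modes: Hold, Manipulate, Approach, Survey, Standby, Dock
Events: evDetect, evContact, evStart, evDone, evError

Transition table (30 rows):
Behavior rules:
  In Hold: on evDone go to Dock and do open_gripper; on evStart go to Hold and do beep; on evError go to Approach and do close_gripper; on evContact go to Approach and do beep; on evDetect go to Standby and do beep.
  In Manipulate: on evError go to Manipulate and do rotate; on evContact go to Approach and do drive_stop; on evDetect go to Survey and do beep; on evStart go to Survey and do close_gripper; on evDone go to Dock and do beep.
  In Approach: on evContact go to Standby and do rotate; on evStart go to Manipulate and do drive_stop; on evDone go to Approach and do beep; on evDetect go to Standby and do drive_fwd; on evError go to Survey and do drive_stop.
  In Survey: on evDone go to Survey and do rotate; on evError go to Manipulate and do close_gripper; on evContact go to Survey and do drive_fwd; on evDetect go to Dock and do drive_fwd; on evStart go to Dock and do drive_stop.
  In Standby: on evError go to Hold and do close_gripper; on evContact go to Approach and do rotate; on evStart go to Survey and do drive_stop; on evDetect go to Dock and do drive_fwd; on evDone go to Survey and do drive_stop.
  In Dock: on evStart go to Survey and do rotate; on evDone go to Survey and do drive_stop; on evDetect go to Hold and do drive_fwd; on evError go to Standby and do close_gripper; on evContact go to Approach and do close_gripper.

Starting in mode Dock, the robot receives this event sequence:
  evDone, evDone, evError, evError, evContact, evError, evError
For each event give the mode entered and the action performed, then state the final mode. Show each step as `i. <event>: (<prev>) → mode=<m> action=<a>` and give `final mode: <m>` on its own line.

1. evDone: (Dock) → mode=Survey action=drive_stop
2. evDone: (Survey) → mode=Survey action=rotate
3. evError: (Survey) → mode=Manipulate action=close_gripper
4. evError: (Manipulate) → mode=Manipulate action=rotate
5. evContact: (Manipulate) → mode=Approach action=drive_stop
6. evError: (Approach) → mode=Survey action=drive_stop
7. evError: (Survey) → mode=Manipulate action=close_gripper

final mode: Manipulate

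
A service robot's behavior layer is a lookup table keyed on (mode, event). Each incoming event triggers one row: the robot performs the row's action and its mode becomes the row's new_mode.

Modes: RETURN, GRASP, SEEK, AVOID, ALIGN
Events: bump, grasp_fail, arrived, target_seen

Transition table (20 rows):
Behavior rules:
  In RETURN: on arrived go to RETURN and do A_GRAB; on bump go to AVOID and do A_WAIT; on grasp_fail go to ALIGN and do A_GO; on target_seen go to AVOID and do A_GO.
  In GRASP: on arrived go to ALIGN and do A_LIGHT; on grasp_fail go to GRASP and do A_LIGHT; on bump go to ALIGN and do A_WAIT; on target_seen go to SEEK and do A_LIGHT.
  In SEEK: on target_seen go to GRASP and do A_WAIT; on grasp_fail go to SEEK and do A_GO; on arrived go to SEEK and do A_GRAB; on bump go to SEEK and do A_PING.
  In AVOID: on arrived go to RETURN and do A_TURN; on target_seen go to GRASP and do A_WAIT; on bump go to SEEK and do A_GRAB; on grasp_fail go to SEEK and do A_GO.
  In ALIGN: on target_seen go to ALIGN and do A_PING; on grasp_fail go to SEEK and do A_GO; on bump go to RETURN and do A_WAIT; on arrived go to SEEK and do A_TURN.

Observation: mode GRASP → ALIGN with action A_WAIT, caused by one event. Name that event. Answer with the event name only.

try bump: (GRASP, bump) → (ALIGN, A_WAIT)  ← matches
try grasp_fail: (GRASP, grasp_fail) → (GRASP, A_LIGHT)
try arrived: (GRASP, arrived) → (ALIGN, A_LIGHT)
try target_seen: (GRASP, target_seen) → (SEEK, A_LIGHT)

bump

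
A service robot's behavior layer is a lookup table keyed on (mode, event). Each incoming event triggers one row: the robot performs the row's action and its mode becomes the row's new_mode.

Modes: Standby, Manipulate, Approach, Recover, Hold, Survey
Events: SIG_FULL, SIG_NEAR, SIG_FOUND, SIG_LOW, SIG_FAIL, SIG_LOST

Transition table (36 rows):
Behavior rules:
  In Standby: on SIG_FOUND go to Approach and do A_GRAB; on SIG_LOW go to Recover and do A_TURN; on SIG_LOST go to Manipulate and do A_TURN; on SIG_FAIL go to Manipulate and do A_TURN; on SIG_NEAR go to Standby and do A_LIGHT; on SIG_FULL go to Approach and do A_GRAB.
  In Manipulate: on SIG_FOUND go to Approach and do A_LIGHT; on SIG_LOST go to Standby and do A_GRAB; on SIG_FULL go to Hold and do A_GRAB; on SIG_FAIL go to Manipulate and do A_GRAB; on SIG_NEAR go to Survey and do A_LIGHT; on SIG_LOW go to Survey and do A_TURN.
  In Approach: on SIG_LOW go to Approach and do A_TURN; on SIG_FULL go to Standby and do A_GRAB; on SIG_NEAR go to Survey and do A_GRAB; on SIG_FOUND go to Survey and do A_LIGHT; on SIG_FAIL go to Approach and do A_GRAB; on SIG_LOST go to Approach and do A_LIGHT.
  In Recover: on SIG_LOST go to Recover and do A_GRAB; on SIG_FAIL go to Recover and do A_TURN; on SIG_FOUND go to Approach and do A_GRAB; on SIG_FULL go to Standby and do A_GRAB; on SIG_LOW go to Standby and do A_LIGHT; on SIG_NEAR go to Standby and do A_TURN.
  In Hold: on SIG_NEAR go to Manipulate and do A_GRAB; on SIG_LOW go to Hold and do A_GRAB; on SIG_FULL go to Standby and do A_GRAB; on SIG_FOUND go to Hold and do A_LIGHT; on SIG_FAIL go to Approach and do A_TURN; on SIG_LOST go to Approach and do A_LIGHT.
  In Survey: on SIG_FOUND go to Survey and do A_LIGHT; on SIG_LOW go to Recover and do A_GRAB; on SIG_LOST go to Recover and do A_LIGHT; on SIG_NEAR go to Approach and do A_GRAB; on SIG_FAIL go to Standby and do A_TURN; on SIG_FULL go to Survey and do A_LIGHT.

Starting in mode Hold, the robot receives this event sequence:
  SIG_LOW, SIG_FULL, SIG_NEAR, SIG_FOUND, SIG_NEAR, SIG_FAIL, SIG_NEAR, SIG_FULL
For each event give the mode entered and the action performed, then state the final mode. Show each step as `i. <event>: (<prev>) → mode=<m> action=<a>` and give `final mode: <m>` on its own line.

final mode: Approach

1. SIG_LOW: (Hold) → mode=Hold action=A_GRAB
2. SIG_FULL: (Hold) → mode=Standby action=A_GRAB
3. SIG_NEAR: (Standby) → mode=Standby action=A_LIGHT
4. SIG_FOUND: (Standby) → mode=Approach action=A_GRAB
5. SIG_NEAR: (Approach) → mode=Survey action=A_GRAB
6. SIG_FAIL: (Survey) → mode=Standby action=A_TURN
7. SIG_NEAR: (Standby) → mode=Standby action=A_LIGHT
8. SIG_FULL: (Standby) → mode=Approach action=A_GRAB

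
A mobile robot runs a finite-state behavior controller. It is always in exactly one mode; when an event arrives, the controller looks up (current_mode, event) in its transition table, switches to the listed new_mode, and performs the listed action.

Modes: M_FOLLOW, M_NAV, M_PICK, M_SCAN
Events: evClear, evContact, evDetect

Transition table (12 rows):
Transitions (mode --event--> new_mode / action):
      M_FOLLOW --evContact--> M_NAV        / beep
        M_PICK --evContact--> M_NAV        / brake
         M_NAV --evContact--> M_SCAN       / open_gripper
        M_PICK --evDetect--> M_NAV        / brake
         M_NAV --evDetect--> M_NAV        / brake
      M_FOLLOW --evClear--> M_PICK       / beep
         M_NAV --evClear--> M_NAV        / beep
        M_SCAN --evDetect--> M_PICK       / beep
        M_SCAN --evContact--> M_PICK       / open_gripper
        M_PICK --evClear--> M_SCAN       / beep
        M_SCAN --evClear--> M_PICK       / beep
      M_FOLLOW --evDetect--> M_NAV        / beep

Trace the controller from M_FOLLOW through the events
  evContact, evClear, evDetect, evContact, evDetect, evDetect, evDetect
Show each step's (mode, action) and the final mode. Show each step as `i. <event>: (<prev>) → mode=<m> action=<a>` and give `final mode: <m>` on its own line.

1. evContact: (M_FOLLOW) → mode=M_NAV action=beep
2. evClear: (M_NAV) → mode=M_NAV action=beep
3. evDetect: (M_NAV) → mode=M_NAV action=brake
4. evContact: (M_NAV) → mode=M_SCAN action=open_gripper
5. evDetect: (M_SCAN) → mode=M_PICK action=beep
6. evDetect: (M_PICK) → mode=M_NAV action=brake
7. evDetect: (M_NAV) → mode=M_NAV action=brake

final mode: M_NAV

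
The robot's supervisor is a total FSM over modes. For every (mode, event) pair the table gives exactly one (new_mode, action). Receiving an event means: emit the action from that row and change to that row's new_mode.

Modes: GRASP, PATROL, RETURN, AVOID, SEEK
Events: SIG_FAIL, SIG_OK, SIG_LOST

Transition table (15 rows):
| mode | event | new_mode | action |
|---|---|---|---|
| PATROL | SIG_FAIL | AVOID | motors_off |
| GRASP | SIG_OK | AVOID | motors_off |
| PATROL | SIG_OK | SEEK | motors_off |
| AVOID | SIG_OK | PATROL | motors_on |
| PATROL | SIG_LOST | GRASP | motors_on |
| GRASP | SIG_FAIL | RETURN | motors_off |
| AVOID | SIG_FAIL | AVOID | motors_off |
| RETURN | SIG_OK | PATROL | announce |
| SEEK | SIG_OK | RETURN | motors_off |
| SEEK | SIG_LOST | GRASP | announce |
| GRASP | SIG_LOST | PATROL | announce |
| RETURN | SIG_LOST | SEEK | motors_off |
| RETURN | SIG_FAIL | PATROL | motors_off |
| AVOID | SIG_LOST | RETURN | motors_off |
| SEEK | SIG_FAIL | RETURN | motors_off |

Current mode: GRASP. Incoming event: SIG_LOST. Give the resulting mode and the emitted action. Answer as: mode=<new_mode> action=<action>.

mode=PATROL action=announce

current mode = GRASP; filter table to that mode:
  (GRASP, SIG_OK) → (AVOID, motors_off)
  (GRASP, SIG_FAIL) → (RETURN, motors_off)
  (GRASP, SIG_LOST) → (PATROL, announce)  ← event matches
event = SIG_LOST selects (PATROL, announce)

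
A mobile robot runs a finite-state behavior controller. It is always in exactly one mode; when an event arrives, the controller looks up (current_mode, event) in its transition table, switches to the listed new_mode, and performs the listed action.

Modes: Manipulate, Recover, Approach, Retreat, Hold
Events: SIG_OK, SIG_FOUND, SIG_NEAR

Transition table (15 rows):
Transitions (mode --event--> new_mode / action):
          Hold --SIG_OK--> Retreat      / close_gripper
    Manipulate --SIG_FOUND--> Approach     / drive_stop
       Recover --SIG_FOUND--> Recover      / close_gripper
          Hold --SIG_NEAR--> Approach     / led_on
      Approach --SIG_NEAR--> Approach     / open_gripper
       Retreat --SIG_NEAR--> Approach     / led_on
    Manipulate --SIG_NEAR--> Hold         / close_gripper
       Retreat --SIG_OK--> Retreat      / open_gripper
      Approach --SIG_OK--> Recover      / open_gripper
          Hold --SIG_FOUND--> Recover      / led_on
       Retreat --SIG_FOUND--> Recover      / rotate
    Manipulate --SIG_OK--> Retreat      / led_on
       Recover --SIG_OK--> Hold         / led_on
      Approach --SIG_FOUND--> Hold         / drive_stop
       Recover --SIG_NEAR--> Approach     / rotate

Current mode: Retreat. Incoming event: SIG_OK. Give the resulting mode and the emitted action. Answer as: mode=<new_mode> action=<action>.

current mode = Retreat; filter table to that mode:
  (Retreat, SIG_NEAR) → (Approach, led_on)
  (Retreat, SIG_OK) → (Retreat, open_gripper)  ← event matches
  (Retreat, SIG_FOUND) → (Recover, rotate)
event = SIG_OK selects (Retreat, open_gripper)

mode=Retreat action=open_gripper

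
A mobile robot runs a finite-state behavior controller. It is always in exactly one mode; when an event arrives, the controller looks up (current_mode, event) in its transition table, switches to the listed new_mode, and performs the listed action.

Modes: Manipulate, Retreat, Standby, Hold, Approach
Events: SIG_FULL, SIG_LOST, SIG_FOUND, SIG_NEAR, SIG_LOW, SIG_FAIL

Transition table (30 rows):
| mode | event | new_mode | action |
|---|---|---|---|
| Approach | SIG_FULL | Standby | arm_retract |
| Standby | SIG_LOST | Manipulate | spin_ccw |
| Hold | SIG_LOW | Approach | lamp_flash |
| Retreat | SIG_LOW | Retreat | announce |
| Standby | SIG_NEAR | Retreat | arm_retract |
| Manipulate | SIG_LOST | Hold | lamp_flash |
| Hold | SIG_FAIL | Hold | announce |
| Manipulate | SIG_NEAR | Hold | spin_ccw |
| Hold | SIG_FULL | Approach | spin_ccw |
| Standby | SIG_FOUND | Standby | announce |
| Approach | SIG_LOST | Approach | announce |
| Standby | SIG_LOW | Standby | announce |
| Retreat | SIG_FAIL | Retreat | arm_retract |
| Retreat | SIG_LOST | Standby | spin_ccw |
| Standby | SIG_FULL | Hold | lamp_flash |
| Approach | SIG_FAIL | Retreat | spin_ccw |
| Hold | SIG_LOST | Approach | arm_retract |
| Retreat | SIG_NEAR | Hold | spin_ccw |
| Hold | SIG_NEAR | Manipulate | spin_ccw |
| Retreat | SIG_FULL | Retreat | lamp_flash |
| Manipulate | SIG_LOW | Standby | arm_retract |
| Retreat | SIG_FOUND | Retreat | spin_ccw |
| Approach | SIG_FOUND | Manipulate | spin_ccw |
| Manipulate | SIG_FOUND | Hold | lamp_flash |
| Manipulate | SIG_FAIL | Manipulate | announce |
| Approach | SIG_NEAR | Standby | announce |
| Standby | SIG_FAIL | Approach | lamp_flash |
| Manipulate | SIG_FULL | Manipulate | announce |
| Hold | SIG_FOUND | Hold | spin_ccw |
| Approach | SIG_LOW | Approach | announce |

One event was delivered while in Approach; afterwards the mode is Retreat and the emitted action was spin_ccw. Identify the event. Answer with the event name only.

SIG_FAIL

try SIG_FULL: (Approach, SIG_FULL) → (Standby, arm_retract)
try SIG_LOST: (Approach, SIG_LOST) → (Approach, announce)
try SIG_FOUND: (Approach, SIG_FOUND) → (Manipulate, spin_ccw)
try SIG_NEAR: (Approach, SIG_NEAR) → (Standby, announce)
try SIG_LOW: (Approach, SIG_LOW) → (Approach, announce)
try SIG_FAIL: (Approach, SIG_FAIL) → (Retreat, spin_ccw)  ← matches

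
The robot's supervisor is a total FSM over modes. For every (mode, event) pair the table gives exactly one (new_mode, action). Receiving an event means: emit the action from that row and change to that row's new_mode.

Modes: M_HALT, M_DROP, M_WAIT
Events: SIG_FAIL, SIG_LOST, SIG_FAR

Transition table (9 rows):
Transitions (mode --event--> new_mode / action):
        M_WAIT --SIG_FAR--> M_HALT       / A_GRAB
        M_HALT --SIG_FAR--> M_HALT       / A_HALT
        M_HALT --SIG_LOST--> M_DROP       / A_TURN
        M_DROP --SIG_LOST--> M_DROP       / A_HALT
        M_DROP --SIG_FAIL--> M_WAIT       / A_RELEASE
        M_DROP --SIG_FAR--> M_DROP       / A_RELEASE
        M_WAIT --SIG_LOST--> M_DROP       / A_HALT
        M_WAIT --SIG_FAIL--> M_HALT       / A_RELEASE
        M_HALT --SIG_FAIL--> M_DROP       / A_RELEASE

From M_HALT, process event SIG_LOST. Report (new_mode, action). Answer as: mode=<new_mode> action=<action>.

mode=M_DROP action=A_TURN

current mode = M_HALT; filter table to that mode:
  (M_HALT, SIG_FAR) → (M_HALT, A_HALT)
  (M_HALT, SIG_LOST) → (M_DROP, A_TURN)  ← event matches
  (M_HALT, SIG_FAIL) → (M_DROP, A_RELEASE)
event = SIG_LOST selects (M_DROP, A_TURN)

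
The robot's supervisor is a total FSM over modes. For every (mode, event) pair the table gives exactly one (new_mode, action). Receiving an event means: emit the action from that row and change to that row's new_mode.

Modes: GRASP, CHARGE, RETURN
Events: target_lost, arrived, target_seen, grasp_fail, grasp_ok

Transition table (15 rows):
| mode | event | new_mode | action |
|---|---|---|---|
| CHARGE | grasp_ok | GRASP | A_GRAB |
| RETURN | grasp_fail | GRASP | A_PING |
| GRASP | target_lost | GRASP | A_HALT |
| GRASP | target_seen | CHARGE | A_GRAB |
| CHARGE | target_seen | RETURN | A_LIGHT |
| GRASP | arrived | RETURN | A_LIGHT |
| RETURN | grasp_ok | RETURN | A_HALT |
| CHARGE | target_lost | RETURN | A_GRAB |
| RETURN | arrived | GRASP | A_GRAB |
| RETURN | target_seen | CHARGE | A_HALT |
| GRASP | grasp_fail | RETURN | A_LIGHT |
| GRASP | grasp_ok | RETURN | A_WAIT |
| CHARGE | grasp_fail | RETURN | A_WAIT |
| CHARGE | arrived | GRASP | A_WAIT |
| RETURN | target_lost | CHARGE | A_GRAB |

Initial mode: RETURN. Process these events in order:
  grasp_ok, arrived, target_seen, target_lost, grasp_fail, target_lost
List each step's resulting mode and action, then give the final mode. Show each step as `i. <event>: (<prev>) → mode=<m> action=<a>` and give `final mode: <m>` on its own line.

final mode: GRASP

1. grasp_ok: (RETURN) → mode=RETURN action=A_HALT
2. arrived: (RETURN) → mode=GRASP action=A_GRAB
3. target_seen: (GRASP) → mode=CHARGE action=A_GRAB
4. target_lost: (CHARGE) → mode=RETURN action=A_GRAB
5. grasp_fail: (RETURN) → mode=GRASP action=A_PING
6. target_lost: (GRASP) → mode=GRASP action=A_HALT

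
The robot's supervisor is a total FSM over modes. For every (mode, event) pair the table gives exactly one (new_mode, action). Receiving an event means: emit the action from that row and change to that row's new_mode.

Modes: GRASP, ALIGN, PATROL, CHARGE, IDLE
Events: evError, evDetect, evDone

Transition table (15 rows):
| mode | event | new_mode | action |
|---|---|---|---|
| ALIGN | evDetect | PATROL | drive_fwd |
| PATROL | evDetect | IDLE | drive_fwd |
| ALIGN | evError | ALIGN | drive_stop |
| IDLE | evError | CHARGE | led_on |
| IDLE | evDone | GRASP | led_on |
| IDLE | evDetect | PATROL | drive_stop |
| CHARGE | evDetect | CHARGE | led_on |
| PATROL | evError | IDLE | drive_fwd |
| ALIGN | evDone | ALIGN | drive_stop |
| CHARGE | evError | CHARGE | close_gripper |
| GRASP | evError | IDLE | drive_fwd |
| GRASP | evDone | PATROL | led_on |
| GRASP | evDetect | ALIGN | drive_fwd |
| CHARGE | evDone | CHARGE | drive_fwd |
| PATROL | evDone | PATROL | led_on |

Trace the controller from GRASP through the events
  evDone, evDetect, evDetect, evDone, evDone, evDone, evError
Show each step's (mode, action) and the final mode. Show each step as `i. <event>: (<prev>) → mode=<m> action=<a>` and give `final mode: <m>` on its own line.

1. evDone: (GRASP) → mode=PATROL action=led_on
2. evDetect: (PATROL) → mode=IDLE action=drive_fwd
3. evDetect: (IDLE) → mode=PATROL action=drive_stop
4. evDone: (PATROL) → mode=PATROL action=led_on
5. evDone: (PATROL) → mode=PATROL action=led_on
6. evDone: (PATROL) → mode=PATROL action=led_on
7. evError: (PATROL) → mode=IDLE action=drive_fwd

final mode: IDLE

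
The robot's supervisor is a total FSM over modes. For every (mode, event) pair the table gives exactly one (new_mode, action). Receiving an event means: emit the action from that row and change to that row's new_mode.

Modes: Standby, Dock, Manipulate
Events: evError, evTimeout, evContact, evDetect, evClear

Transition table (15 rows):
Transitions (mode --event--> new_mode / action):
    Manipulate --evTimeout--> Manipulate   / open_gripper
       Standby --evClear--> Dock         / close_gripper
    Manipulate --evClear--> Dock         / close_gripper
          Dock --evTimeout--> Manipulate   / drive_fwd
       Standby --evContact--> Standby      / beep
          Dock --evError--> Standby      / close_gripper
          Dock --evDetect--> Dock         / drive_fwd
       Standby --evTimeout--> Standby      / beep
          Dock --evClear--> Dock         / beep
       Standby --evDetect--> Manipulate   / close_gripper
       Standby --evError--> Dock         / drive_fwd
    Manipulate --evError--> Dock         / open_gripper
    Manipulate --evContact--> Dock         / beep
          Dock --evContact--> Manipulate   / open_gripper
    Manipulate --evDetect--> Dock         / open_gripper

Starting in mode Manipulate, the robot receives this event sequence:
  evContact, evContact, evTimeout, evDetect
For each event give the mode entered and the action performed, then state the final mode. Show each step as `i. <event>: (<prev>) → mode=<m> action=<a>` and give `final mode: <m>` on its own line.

1. evContact: (Manipulate) → mode=Dock action=beep
2. evContact: (Dock) → mode=Manipulate action=open_gripper
3. evTimeout: (Manipulate) → mode=Manipulate action=open_gripper
4. evDetect: (Manipulate) → mode=Dock action=open_gripper

final mode: Dock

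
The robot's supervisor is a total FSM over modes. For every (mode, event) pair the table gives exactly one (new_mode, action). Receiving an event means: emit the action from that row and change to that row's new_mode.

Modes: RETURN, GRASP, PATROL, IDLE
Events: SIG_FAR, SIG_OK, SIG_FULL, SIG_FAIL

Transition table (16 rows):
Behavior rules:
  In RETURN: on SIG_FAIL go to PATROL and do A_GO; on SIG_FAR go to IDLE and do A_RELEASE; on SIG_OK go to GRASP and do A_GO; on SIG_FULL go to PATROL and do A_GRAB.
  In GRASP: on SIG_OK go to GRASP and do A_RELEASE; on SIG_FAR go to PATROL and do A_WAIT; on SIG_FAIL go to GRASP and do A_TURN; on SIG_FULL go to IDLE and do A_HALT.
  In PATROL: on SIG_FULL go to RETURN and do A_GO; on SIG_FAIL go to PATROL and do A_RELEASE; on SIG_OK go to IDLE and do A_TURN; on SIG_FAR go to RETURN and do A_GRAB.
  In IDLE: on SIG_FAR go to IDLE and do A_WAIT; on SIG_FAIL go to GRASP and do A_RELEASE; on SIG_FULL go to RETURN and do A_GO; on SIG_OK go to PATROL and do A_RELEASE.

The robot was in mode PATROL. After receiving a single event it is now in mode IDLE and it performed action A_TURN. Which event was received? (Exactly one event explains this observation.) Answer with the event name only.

try SIG_FAR: (PATROL, SIG_FAR) → (RETURN, A_GRAB)
try SIG_OK: (PATROL, SIG_OK) → (IDLE, A_TURN)  ← matches
try SIG_FULL: (PATROL, SIG_FULL) → (RETURN, A_GO)
try SIG_FAIL: (PATROL, SIG_FAIL) → (PATROL, A_RELEASE)

SIG_OK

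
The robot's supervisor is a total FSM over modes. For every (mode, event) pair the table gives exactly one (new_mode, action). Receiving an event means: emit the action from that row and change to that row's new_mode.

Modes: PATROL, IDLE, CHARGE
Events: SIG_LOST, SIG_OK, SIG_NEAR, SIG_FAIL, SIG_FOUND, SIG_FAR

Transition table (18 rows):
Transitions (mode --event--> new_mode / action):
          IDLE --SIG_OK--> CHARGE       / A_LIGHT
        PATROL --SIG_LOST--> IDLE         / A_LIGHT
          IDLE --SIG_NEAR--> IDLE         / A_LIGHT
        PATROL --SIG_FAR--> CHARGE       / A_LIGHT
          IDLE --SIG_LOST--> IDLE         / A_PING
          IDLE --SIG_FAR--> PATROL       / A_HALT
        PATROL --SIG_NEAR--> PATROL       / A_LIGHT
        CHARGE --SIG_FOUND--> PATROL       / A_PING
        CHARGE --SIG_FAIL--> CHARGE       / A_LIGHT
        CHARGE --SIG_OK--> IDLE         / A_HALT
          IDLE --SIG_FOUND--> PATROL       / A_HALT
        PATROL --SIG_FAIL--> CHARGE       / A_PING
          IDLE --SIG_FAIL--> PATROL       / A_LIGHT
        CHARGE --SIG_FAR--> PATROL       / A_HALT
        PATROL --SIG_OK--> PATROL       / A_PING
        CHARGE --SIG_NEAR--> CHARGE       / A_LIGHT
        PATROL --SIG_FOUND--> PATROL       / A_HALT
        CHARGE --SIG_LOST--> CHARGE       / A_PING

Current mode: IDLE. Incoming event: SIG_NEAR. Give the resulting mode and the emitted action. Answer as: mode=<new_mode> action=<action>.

current mode = IDLE; filter table to that mode:
  (IDLE, SIG_OK) → (CHARGE, A_LIGHT)
  (IDLE, SIG_NEAR) → (IDLE, A_LIGHT)  ← event matches
  (IDLE, SIG_LOST) → (IDLE, A_PING)
  (IDLE, SIG_FAR) → (PATROL, A_HALT)
  (IDLE, SIG_FOUND) → (PATROL, A_HALT)
  (IDLE, SIG_FAIL) → (PATROL, A_LIGHT)
event = SIG_NEAR selects (IDLE, A_LIGHT)

mode=IDLE action=A_LIGHT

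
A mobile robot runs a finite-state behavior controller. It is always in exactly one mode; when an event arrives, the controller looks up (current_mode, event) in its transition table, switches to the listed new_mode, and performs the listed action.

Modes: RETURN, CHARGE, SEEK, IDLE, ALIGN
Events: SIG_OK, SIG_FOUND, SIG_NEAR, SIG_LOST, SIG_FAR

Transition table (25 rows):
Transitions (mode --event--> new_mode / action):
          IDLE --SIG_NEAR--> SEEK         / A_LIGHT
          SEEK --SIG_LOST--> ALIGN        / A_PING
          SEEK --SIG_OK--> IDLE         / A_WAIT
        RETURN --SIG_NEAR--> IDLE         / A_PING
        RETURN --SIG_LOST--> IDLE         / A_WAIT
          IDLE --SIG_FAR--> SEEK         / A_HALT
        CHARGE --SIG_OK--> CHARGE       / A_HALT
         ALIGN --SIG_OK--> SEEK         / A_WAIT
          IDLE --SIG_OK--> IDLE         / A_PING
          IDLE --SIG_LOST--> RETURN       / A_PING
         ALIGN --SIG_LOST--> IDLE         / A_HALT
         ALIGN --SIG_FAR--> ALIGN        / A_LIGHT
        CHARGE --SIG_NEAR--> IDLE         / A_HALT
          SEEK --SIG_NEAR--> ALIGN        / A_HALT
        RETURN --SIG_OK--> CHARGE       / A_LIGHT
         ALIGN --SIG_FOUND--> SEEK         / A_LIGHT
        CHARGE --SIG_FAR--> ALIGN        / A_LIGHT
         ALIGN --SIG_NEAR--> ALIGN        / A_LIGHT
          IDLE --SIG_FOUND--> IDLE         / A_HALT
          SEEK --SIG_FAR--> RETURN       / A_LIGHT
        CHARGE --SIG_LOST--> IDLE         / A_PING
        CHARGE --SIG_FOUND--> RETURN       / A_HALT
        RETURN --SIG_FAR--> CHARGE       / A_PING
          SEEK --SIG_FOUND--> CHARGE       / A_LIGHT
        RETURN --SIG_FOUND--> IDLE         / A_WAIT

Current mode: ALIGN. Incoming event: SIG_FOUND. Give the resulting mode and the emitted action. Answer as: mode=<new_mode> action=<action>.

current mode = ALIGN; filter table to that mode:
  (ALIGN, SIG_OK) → (SEEK, A_WAIT)
  (ALIGN, SIG_LOST) → (IDLE, A_HALT)
  (ALIGN, SIG_FAR) → (ALIGN, A_LIGHT)
  (ALIGN, SIG_FOUND) → (SEEK, A_LIGHT)  ← event matches
  (ALIGN, SIG_NEAR) → (ALIGN, A_LIGHT)
event = SIG_FOUND selects (SEEK, A_LIGHT)

mode=SEEK action=A_LIGHT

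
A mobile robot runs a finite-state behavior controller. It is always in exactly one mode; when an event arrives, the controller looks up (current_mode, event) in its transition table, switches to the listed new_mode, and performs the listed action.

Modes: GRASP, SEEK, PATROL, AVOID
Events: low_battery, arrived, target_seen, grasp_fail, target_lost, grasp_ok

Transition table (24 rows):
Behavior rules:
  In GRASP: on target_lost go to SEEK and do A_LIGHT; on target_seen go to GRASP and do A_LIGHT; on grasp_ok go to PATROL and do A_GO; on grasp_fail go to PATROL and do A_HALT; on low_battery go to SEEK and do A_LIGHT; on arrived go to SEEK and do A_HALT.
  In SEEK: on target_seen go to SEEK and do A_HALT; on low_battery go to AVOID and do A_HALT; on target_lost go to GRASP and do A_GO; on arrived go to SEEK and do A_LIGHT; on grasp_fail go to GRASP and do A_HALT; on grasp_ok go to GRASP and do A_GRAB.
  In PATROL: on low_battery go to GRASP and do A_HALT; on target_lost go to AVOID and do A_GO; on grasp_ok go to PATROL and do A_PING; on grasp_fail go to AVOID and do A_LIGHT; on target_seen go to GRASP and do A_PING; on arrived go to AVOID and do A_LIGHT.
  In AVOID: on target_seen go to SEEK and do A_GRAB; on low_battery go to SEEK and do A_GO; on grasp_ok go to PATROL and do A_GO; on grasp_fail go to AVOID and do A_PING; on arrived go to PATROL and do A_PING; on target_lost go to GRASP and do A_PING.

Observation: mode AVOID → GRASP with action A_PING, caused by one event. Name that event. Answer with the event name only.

target_lost

try low_battery: (AVOID, low_battery) → (SEEK, A_GO)
try arrived: (AVOID, arrived) → (PATROL, A_PING)
try target_seen: (AVOID, target_seen) → (SEEK, A_GRAB)
try grasp_fail: (AVOID, grasp_fail) → (AVOID, A_PING)
try target_lost: (AVOID, target_lost) → (GRASP, A_PING)  ← matches
try grasp_ok: (AVOID, grasp_ok) → (PATROL, A_GO)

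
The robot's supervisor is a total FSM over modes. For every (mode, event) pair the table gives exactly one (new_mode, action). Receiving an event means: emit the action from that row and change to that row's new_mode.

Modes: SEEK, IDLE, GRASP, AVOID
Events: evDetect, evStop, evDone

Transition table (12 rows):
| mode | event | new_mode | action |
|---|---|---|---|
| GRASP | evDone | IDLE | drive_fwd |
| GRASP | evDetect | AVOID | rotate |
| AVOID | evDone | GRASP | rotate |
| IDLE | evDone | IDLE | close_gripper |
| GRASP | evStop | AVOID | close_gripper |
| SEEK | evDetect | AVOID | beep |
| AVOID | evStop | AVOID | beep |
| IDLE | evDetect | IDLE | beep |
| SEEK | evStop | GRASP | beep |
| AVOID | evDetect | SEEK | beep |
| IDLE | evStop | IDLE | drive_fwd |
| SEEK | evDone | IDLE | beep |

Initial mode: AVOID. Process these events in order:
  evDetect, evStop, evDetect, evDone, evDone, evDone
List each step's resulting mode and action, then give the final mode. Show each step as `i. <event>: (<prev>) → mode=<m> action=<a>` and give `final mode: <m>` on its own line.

final mode: IDLE

1. evDetect: (AVOID) → mode=SEEK action=beep
2. evStop: (SEEK) → mode=GRASP action=beep
3. evDetect: (GRASP) → mode=AVOID action=rotate
4. evDone: (AVOID) → mode=GRASP action=rotate
5. evDone: (GRASP) → mode=IDLE action=drive_fwd
6. evDone: (IDLE) → mode=IDLE action=close_gripper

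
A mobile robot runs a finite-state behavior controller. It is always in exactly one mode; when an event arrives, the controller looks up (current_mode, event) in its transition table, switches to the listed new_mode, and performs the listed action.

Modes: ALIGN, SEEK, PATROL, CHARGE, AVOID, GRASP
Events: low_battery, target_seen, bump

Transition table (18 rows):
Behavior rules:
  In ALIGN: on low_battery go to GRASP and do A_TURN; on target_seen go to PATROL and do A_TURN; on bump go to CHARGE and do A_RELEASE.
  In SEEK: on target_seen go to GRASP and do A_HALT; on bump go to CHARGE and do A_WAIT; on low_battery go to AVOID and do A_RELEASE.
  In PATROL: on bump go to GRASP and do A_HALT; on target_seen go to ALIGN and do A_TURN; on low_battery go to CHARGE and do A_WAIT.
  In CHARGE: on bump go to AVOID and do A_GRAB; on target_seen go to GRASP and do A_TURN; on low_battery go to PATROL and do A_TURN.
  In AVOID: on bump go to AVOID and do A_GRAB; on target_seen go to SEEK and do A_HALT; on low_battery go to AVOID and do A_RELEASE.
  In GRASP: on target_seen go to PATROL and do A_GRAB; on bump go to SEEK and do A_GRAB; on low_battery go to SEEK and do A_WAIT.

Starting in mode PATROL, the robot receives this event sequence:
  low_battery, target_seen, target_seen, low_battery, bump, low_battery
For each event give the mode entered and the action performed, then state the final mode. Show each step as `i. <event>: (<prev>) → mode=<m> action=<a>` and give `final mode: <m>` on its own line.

final mode: AVOID

1. low_battery: (PATROL) → mode=CHARGE action=A_WAIT
2. target_seen: (CHARGE) → mode=GRASP action=A_TURN
3. target_seen: (GRASP) → mode=PATROL action=A_GRAB
4. low_battery: (PATROL) → mode=CHARGE action=A_WAIT
5. bump: (CHARGE) → mode=AVOID action=A_GRAB
6. low_battery: (AVOID) → mode=AVOID action=A_RELEASE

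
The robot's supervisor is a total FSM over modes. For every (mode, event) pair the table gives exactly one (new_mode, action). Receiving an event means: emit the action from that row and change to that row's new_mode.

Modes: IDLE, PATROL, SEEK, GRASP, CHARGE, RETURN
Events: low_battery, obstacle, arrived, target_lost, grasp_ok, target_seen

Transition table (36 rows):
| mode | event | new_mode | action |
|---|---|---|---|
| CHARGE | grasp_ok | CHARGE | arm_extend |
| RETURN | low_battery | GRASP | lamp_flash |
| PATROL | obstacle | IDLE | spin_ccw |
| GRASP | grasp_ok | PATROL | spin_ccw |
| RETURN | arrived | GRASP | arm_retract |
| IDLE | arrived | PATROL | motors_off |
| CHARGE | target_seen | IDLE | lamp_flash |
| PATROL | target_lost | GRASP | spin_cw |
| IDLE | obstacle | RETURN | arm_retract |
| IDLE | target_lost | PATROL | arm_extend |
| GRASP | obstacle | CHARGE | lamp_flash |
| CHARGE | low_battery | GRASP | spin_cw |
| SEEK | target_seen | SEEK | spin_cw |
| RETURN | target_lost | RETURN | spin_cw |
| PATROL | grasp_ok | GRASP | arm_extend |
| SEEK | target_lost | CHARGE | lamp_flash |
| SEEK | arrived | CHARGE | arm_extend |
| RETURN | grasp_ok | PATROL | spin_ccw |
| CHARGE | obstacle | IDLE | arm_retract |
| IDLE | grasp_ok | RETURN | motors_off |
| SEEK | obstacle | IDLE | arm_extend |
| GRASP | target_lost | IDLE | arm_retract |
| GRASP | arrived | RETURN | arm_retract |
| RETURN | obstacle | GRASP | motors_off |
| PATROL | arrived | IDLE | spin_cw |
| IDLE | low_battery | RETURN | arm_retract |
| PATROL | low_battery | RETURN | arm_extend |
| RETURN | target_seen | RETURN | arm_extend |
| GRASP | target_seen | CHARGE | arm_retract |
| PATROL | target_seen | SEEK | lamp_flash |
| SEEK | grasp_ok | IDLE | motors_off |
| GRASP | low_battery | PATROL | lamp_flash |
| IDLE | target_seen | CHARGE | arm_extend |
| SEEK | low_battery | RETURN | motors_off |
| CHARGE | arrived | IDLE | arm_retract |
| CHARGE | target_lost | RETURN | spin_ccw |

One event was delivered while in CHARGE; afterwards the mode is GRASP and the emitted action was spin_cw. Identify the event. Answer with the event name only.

try low_battery: (CHARGE, low_battery) → (GRASP, spin_cw)  ← matches
try obstacle: (CHARGE, obstacle) → (IDLE, arm_retract)
try arrived: (CHARGE, arrived) → (IDLE, arm_retract)
try target_lost: (CHARGE, target_lost) → (RETURN, spin_ccw)
try grasp_ok: (CHARGE, grasp_ok) → (CHARGE, arm_extend)
try target_seen: (CHARGE, target_seen) → (IDLE, lamp_flash)

low_battery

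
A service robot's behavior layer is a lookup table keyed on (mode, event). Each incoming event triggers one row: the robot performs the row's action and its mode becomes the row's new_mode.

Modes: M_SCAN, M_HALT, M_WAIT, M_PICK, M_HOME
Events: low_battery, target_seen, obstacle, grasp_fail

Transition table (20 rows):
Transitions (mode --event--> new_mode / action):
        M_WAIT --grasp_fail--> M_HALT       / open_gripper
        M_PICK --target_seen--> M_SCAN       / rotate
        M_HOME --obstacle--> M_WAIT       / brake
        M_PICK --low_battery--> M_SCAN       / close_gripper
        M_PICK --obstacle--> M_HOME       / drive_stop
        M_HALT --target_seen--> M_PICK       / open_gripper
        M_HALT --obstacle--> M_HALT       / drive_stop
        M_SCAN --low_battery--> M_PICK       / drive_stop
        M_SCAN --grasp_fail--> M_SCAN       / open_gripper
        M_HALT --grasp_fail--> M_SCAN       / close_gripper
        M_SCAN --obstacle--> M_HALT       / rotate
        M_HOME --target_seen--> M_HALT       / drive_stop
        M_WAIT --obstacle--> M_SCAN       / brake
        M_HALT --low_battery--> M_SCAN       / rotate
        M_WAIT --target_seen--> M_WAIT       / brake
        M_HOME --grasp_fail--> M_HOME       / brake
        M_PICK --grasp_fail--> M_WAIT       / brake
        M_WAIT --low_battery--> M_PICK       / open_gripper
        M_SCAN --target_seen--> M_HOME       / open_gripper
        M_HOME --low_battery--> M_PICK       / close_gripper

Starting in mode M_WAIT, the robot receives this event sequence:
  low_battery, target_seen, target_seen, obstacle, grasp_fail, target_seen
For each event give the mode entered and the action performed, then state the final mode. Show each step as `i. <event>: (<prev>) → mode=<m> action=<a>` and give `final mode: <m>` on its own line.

final mode: M_PICK

1. low_battery: (M_WAIT) → mode=M_PICK action=open_gripper
2. target_seen: (M_PICK) → mode=M_SCAN action=rotate
3. target_seen: (M_SCAN) → mode=M_HOME action=open_gripper
4. obstacle: (M_HOME) → mode=M_WAIT action=brake
5. grasp_fail: (M_WAIT) → mode=M_HALT action=open_gripper
6. target_seen: (M_HALT) → mode=M_PICK action=open_gripper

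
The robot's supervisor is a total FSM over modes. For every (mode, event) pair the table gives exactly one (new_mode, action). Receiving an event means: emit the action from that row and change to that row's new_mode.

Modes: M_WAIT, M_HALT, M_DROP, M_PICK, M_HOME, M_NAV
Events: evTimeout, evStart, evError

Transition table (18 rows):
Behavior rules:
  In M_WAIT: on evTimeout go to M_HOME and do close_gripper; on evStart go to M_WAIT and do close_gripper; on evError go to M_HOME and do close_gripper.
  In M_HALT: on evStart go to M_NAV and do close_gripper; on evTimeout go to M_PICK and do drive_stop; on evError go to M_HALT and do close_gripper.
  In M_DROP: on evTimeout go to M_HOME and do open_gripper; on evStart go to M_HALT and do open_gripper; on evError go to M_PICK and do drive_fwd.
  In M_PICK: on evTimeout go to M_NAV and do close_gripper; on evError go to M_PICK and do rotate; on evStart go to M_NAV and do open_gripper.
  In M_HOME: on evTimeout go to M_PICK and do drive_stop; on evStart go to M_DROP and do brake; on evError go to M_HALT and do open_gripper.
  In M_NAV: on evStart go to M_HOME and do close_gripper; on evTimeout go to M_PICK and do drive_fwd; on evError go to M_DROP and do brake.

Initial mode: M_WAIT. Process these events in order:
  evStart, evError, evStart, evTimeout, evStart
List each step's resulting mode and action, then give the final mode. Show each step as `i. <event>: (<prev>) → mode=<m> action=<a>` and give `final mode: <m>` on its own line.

1. evStart: (M_WAIT) → mode=M_WAIT action=close_gripper
2. evError: (M_WAIT) → mode=M_HOME action=close_gripper
3. evStart: (M_HOME) → mode=M_DROP action=brake
4. evTimeout: (M_DROP) → mode=M_HOME action=open_gripper
5. evStart: (M_HOME) → mode=M_DROP action=brake

final mode: M_DROP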